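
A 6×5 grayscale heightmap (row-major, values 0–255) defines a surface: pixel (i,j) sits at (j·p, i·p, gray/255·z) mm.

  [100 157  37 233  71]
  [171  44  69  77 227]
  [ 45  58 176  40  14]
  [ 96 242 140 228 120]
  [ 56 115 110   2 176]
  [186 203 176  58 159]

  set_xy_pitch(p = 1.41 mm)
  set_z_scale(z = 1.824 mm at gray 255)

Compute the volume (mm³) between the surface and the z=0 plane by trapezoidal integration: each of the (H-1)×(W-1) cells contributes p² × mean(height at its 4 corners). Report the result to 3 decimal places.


32.914

height_mm = gray/255 × 1.824; cell vol = 1.41² × mean(4 corners)
unit = 1.41² × 1.824 / (4×255) = 0.00355519 mm³ per gray-sum
row 0: Σ corner-gray over 4 cells = 1803  → 6.4100
row 1: Σ corner-gray over 4 cells = 1385  → 4.9239
row 2: Σ corner-gray over 4 cells = 2043  → 7.2633
row 3: Σ corner-gray over 4 cells = 2122  → 7.5441
row 4: Σ corner-gray over 4 cells = 1905  → 6.7726
Σ rows: total corner-gray = 9258  → 32.9140 mm³


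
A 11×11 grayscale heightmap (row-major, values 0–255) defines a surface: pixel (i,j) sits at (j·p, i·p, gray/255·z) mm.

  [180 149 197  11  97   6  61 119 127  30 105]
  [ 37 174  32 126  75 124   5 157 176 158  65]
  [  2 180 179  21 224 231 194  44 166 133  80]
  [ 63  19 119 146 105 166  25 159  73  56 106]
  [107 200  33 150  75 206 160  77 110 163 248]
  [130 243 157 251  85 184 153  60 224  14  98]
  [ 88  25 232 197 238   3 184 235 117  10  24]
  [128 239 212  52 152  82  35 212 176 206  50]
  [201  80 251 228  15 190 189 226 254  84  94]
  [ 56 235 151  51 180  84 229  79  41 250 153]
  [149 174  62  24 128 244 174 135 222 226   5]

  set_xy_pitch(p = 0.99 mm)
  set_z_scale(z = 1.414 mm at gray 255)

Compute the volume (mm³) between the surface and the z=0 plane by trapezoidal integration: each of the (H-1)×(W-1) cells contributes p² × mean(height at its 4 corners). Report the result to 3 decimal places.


72.303

height_mm = gray/255 × 1.414; cell vol = 0.99² × mean(4 corners)
unit = 0.99² × 1.414 / (4×255) = 0.00135869 mm³ per gray-sum
row 0: Σ corner-gray over 10 cells = 4035  → 5.4823
row 1: Σ corner-gray over 10 cells = 4982  → 6.7690
row 2: Σ corner-gray over 10 cells = 4731  → 6.4280
row 3: Σ corner-gray over 10 cells = 4608  → 6.2608
row 4: Σ corner-gray over 10 cells = 5673  → 7.7078
row 5: Σ corner-gray over 10 cells = 5564  → 7.5597
row 6: Σ corner-gray over 10 cells = 5504  → 7.4782
row 7: Σ corner-gray over 10 cells = 6239  → 8.4769
row 8: Σ corner-gray over 10 cells = 6138  → 8.3396
row 9: Σ corner-gray over 10 cells = 5741  → 7.8002
Σ rows: total corner-gray = 53215  → 72.3026 mm³


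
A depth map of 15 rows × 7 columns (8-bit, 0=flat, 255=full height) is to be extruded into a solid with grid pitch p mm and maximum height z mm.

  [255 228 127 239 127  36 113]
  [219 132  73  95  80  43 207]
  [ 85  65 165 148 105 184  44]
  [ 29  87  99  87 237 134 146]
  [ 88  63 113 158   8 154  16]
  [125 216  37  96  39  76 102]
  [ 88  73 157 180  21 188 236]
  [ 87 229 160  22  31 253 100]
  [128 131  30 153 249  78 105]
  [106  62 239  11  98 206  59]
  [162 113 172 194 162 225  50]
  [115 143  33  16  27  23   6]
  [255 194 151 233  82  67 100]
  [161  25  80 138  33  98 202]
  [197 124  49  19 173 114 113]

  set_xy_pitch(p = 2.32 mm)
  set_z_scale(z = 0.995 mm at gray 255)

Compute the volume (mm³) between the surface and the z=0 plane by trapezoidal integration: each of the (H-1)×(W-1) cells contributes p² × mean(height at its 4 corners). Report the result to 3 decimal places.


height_mm = gray/255 × 0.995; cell vol = 2.32² × mean(4 corners)
unit = 2.32² × 0.995 / (4×255) = 0.00525048 mm³ per gray-sum
row 0: Σ corner-gray over 6 cells = 3154  → 16.5600
row 1: Σ corner-gray over 6 cells = 2735  → 14.3601
row 2: Σ corner-gray over 6 cells = 2926  → 15.3629
row 3: Σ corner-gray over 6 cells = 2559  → 13.4360
row 4: Σ corner-gray over 6 cells = 2251  → 11.8188
row 5: Σ corner-gray over 6 cells = 2717  → 14.2655
row 6: Σ corner-gray over 6 cells = 3139  → 16.4813
row 7: Σ corner-gray over 6 cells = 3092  → 16.2345
row 8: Σ corner-gray over 6 cells = 2912  → 15.2894
row 9: Σ corner-gray over 6 cells = 3341  → 17.5418
row 10: Σ corner-gray over 6 cells = 2549  → 13.3835
row 11: Σ corner-gray over 6 cells = 2414  → 12.6747
row 12: Σ corner-gray over 6 cells = 2920  → 15.3314
row 13: Σ corner-gray over 6 cells = 2379  → 12.4909
Σ rows: total corner-gray = 39088  → 205.2307 mm³

205.231


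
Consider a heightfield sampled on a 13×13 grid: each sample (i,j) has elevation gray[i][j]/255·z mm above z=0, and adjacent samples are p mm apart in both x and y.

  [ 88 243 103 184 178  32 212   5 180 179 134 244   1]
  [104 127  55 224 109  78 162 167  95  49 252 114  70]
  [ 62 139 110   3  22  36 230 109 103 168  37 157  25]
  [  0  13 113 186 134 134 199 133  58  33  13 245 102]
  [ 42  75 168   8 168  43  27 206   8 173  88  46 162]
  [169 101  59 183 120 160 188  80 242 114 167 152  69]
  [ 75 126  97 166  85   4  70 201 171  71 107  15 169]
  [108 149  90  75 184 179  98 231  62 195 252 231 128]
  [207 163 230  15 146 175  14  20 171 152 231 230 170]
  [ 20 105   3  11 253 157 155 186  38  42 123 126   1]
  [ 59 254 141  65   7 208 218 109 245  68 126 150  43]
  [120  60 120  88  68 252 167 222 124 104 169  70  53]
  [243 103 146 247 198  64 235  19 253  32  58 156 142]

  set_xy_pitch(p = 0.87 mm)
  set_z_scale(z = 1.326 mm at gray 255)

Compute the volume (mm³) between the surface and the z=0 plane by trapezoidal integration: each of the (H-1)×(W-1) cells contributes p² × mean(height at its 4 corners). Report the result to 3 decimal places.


height_mm = gray/255 × 1.326; cell vol = 0.87² × mean(4 corners)
unit = 0.87² × 1.326 / (4×255) = 0.00098397 mm³ per gray-sum
row 0: Σ corner-gray over 12 cells = 6515  → 6.4106
row 1: Σ corner-gray over 12 cells = 5353  → 5.2672
row 2: Σ corner-gray over 12 cells = 4939  → 4.8598
row 3: Σ corner-gray over 12 cells = 4848  → 4.7703
row 4: Σ corner-gray over 12 cells = 5594  → 5.5043
row 5: Σ corner-gray over 12 cells = 5840  → 5.7464
row 6: Σ corner-gray over 12 cells = 6198  → 6.0986
row 7: Σ corner-gray over 12 cells = 7199  → 7.0836
row 8: Σ corner-gray over 12 cells = 5890  → 5.7956
row 9: Σ corner-gray over 12 cells = 5703  → 5.6116
row 10: Σ corner-gray over 12 cells = 6345  → 6.2433
row 11: Σ corner-gray over 12 cells = 6468  → 6.3643
Σ rows: total corner-gray = 70892  → 69.7556 mm³

69.756


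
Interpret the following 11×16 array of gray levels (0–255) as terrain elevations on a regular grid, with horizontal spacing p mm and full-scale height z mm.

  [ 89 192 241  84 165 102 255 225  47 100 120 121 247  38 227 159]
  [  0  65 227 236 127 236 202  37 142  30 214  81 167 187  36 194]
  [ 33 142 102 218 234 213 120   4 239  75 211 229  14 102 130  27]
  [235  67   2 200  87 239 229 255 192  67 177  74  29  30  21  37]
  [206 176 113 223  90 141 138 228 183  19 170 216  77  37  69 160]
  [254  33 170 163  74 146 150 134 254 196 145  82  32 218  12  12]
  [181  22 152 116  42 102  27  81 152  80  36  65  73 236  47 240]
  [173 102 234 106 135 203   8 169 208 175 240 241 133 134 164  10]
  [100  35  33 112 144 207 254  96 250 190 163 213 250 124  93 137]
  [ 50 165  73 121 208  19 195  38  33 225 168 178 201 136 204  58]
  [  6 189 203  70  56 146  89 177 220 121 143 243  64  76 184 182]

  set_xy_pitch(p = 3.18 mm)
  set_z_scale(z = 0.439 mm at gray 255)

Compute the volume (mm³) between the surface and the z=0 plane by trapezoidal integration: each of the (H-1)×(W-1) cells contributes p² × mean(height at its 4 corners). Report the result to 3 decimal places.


height_mm = gray/255 × 0.439; cell vol = 3.18² × mean(4 corners)
unit = 3.18² × 0.439 / (4×255) = 0.0043523 mm³ per gray-sum
row 0: Σ corner-gray over 15 cells = 8744  → 38.0565
row 1: Σ corner-gray over 15 cells = 8294  → 36.0980
row 2: Σ corner-gray over 15 cells = 7736  → 33.6694
row 3: Σ corner-gray over 15 cells = 7736  → 33.6694
row 4: Σ corner-gray over 15 cells = 8010  → 34.8619
row 5: Σ corner-gray over 15 cells = 6767  → 29.4520
row 6: Σ corner-gray over 15 cells = 7570  → 32.9469
row 7: Σ corner-gray over 15 cells = 9252  → 40.2675
row 8: Σ corner-gray over 15 cells = 8601  → 37.4341
row 9: Σ corner-gray over 15 cells = 8186  → 35.6279
Σ rows: total corner-gray = 80896  → 352.0835 mm³

352.083


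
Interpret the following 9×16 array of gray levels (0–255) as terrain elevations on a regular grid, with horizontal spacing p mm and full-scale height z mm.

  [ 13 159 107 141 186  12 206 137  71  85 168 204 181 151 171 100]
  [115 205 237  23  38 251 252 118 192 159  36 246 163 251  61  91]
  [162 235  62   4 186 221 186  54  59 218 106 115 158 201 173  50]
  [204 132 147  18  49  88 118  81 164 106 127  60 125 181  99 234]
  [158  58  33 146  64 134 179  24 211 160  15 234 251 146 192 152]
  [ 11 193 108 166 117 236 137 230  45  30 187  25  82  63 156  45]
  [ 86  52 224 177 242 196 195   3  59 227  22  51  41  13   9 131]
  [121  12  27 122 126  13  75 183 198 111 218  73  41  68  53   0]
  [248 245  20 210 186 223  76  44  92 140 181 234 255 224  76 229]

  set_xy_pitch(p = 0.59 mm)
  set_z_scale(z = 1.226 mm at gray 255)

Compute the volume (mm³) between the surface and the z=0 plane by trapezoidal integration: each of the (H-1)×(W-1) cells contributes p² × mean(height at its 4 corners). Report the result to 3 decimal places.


25.402

height_mm = gray/255 × 1.226; cell vol = 0.59² × mean(4 corners)
unit = 0.59² × 1.226 / (4×255) = 0.000418403 mm³ per gray-sum
row 0: Σ corner-gray over 15 cells = 8741  → 3.6573
row 1: Σ corner-gray over 15 cells = 8838  → 3.6978
row 2: Σ corner-gray over 15 cells = 7596  → 3.1782
row 3: Σ corner-gray over 15 cells = 7432  → 3.1096
row 4: Σ corner-gray over 15 cells = 7610  → 3.1840
row 5: Σ corner-gray over 15 cells = 6845  → 2.8640
row 6: Σ corner-gray over 15 cells = 6000  → 2.5104
row 7: Σ corner-gray over 15 cells = 7650  → 3.2008
Σ rows: total corner-gray = 60712  → 25.4021 mm³


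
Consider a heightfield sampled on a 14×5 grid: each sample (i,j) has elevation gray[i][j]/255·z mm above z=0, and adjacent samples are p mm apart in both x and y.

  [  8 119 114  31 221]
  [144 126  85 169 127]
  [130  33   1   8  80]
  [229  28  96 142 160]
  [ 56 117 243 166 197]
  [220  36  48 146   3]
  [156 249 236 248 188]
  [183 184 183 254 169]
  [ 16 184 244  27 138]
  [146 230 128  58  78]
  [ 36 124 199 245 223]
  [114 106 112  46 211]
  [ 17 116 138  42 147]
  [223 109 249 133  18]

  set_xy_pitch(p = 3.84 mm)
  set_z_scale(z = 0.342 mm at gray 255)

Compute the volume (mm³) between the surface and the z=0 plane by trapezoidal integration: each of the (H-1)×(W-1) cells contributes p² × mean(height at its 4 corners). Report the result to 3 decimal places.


135.983

height_mm = gray/255 × 0.342; cell vol = 3.84² × mean(4 corners)
unit = 3.84² × 0.342 / (4×255) = 0.00494411 mm³ per gray-sum
row 0: Σ corner-gray over 4 cells = 1788  → 8.8401
row 1: Σ corner-gray over 4 cells = 1325  → 6.5509
row 2: Σ corner-gray over 4 cells = 1215  → 6.0071
row 3: Σ corner-gray over 4 cells = 2226  → 11.0056
row 4: Σ corner-gray over 4 cells = 1988  → 9.8289
row 5: Σ corner-gray over 4 cells = 2493  → 12.3257
row 6: Σ corner-gray over 4 cells = 3404  → 16.8298
row 7: Σ corner-gray over 4 cells = 2658  → 13.1415
row 8: Σ corner-gray over 4 cells = 2120  → 10.4815
row 9: Σ corner-gray over 4 cells = 2451  → 12.1180
row 10: Σ corner-gray over 4 cells = 2248  → 11.1144
row 11: Σ corner-gray over 4 cells = 1609  → 7.9551
row 12: Σ corner-gray over 4 cells = 1979  → 9.7844
Σ rows: total corner-gray = 27504  → 135.9829 mm³


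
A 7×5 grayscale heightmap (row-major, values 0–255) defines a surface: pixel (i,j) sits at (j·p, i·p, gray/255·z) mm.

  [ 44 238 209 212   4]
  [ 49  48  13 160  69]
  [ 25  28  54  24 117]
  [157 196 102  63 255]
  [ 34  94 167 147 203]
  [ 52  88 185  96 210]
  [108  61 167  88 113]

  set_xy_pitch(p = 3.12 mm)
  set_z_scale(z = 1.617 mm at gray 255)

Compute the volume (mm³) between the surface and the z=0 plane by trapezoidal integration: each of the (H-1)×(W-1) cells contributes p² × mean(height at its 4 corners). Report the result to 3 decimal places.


160.816

height_mm = gray/255 × 1.617; cell vol = 3.12² × mean(4 corners)
unit = 3.12² × 1.617 / (4×255) = 0.0154319 mm³ per gray-sum
row 0: Σ corner-gray over 4 cells = 1926  → 29.7218
row 1: Σ corner-gray over 4 cells = 914  → 14.1047
row 2: Σ corner-gray over 4 cells = 1488  → 22.9626
row 3: Σ corner-gray over 4 cells = 2187  → 33.7495
row 4: Σ corner-gray over 4 cells = 2053  → 31.6817
row 5: Σ corner-gray over 4 cells = 1853  → 28.5953
Σ rows: total corner-gray = 10421  → 160.8157 mm³


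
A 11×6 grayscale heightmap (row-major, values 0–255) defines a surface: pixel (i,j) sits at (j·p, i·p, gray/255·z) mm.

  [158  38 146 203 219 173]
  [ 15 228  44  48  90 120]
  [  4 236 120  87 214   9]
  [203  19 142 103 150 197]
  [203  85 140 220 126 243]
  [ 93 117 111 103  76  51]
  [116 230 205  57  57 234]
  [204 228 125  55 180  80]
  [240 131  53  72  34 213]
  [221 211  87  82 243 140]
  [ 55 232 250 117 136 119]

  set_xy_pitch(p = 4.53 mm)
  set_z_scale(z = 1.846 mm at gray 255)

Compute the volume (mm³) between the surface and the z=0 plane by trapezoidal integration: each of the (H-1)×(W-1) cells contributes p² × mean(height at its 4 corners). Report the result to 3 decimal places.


980.279

height_mm = gray/255 × 1.846; cell vol = 4.53² × mean(4 corners)
unit = 4.53² × 1.846 / (4×255) = 0.0371388 mm³ per gray-sum
row 0: Σ corner-gray over 5 cells = 2498  → 92.7727
row 1: Σ corner-gray over 5 cells = 2282  → 84.7508
row 2: Σ corner-gray over 5 cells = 2555  → 94.8896
row 3: Σ corner-gray over 5 cells = 2816  → 104.5829
row 4: Σ corner-gray over 5 cells = 2546  → 94.5554
row 5: Σ corner-gray over 5 cells = 2406  → 89.3560
row 6: Σ corner-gray over 5 cells = 2908  → 107.9996
row 7: Σ corner-gray over 5 cells = 2493  → 92.5870
row 8: Σ corner-gray over 5 cells = 2640  → 98.0464
row 9: Σ corner-gray over 5 cells = 3251  → 120.7383
Σ rows: total corner-gray = 26395  → 980.2788 mm³


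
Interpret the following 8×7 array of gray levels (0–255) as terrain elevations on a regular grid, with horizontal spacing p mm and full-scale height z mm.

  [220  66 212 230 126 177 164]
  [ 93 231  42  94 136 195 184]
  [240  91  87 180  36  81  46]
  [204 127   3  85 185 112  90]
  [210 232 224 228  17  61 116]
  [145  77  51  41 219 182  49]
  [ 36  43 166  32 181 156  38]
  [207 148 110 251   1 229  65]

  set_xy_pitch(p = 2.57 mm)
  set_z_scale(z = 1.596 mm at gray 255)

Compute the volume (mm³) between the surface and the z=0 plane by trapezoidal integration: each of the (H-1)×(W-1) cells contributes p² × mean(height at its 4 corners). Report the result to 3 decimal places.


217.422

height_mm = gray/255 × 1.596; cell vol = 2.57² × mean(4 corners)
unit = 2.57² × 1.596 / (4×255) = 0.0103347 mm³ per gray-sum
row 0: Σ corner-gray over 6 cells = 3679  → 38.0215
row 1: Σ corner-gray over 6 cells = 2909  → 30.0637
row 2: Σ corner-gray over 6 cells = 2554  → 26.3949
row 3: Σ corner-gray over 6 cells = 3168  → 32.7404
row 4: Σ corner-gray over 6 cells = 3184  → 32.9058
row 5: Σ corner-gray over 6 cells = 2564  → 26.4982
row 6: Σ corner-gray over 6 cells = 2980  → 30.7975
Σ rows: total corner-gray = 21038  → 217.4220 mm³


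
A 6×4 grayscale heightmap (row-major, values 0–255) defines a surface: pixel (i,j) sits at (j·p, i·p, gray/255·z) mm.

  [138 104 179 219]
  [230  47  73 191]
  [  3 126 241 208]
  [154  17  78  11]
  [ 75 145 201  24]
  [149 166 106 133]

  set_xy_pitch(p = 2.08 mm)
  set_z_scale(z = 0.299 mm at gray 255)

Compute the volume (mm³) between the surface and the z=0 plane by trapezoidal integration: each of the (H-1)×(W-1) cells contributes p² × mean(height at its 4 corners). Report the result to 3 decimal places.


9.198

height_mm = gray/255 × 0.299; cell vol = 2.08² × mean(4 corners)
unit = 2.08² × 0.299 / (4×255) = 0.00126823 mm³ per gray-sum
row 0: Σ corner-gray over 3 cells = 1584  → 2.0089
row 1: Σ corner-gray over 3 cells = 1606  → 2.0368
row 2: Σ corner-gray over 3 cells = 1300  → 1.6487
row 3: Σ corner-gray over 3 cells = 1146  → 1.4534
row 4: Σ corner-gray over 3 cells = 1617  → 2.0507
Σ rows: total corner-gray = 7253  → 9.1985 mm³


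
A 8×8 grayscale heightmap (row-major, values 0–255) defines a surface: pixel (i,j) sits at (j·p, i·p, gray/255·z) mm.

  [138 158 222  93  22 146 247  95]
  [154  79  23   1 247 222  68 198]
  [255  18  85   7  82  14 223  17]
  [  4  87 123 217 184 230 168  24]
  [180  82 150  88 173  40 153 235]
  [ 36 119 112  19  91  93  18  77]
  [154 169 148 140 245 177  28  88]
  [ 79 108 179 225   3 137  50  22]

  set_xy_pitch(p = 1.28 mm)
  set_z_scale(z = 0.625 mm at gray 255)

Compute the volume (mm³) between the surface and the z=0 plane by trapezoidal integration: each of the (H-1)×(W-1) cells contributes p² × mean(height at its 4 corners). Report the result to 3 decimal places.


22.940

height_mm = gray/255 × 0.625; cell vol = 1.28² × mean(4 corners)
unit = 1.28² × 0.625 / (4×255) = 0.00100392 mm³ per gray-sum
row 0: Σ corner-gray over 7 cells = 3641  → 3.6553
row 1: Σ corner-gray over 7 cells = 2762  → 2.7728
row 2: Σ corner-gray over 7 cells = 3176  → 3.1885
row 3: Σ corner-gray over 7 cells = 3833  → 3.8480
row 4: Σ corner-gray over 7 cells = 2804  → 2.8150
row 5: Σ corner-gray over 7 cells = 3073  → 3.0851
row 6: Σ corner-gray over 7 cells = 3561  → 3.5750
Σ rows: total corner-gray = 22850  → 22.9396 mm³


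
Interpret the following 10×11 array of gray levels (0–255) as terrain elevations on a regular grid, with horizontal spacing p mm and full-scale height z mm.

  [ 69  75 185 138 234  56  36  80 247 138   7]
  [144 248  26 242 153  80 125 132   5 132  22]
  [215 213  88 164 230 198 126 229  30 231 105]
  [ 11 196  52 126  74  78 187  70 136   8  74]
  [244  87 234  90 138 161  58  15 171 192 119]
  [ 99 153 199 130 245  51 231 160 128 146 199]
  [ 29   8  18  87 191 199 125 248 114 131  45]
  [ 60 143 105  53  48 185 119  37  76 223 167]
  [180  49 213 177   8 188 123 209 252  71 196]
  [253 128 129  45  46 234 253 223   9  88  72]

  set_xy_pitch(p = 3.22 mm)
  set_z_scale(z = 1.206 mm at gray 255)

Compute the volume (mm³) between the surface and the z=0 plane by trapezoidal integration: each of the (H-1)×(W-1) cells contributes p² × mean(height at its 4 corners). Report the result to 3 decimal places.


height_mm = gray/255 × 1.206; cell vol = 3.22² × mean(4 corners)
unit = 3.22² × 1.206 / (4×255) = 0.0122591 mm³ per gray-sum
row 0: Σ corner-gray over 10 cells = 4906  → 60.1432
row 1: Σ corner-gray over 10 cells = 5790  → 70.9802
row 2: Σ corner-gray over 10 cells = 5277  → 64.6913
row 3: Σ corner-gray over 10 cells = 4594  → 56.3183
row 4: Σ corner-gray over 10 cells = 5839  → 71.5809
row 5: Σ corner-gray over 10 cells = 5500  → 67.4251
row 6: Σ corner-gray over 10 cells = 4521  → 55.4234
row 7: Σ corner-gray over 10 cells = 5161  → 63.2693
row 8: Σ corner-gray over 10 cells = 5591  → 68.5407
Σ rows: total corner-gray = 47179  → 578.3725 mm³

578.372


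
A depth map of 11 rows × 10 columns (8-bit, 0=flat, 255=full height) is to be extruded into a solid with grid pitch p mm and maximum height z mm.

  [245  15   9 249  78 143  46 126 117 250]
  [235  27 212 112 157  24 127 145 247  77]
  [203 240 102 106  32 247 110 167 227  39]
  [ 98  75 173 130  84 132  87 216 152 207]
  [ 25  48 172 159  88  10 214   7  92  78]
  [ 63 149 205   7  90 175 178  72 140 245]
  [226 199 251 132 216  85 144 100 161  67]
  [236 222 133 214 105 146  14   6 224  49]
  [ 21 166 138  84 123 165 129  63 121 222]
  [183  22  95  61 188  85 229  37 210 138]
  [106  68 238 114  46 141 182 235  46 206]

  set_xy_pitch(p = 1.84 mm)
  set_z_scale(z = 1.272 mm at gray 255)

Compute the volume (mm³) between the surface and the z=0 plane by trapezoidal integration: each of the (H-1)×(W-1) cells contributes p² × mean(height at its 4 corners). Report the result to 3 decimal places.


height_mm = gray/255 × 1.272; cell vol = 1.84² × mean(4 corners)
unit = 1.84² × 1.272 / (4×255) = 0.00422204 mm³ per gray-sum
row 0: Σ corner-gray over 9 cells = 4475  → 18.8936
row 1: Σ corner-gray over 9 cells = 5118  → 21.6084
row 2: Σ corner-gray over 9 cells = 5107  → 21.5620
row 3: Σ corner-gray over 9 cells = 4086  → 17.2513
row 4: Σ corner-gray over 9 cells = 4023  → 16.9853
row 5: Σ corner-gray over 9 cells = 5209  → 21.9926
row 6: Σ corner-gray over 9 cells = 5282  → 22.3008
row 7: Σ corner-gray over 9 cells = 4634  → 19.5649
row 8: Σ corner-gray over 9 cells = 4396  → 18.5601
row 9: Σ corner-gray over 9 cells = 4627  → 19.5354
Σ rows: total corner-gray = 46957  → 198.2544 mm³

198.254


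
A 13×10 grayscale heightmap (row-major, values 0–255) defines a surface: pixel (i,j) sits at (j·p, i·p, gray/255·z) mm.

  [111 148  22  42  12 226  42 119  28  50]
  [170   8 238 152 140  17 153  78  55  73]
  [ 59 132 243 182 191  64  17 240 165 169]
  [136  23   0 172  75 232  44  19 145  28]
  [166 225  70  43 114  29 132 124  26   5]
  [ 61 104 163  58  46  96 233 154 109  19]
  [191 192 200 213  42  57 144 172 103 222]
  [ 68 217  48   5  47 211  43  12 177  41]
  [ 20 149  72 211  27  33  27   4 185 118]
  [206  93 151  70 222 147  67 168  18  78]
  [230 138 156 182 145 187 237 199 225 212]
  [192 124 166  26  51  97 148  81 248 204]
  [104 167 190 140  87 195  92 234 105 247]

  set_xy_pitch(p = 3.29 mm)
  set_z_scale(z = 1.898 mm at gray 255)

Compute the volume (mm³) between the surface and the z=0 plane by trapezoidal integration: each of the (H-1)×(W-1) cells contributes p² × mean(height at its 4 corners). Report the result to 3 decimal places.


height_mm = gray/255 × 1.898; cell vol = 3.29² × mean(4 corners)
unit = 3.29² × 1.898 / (4×255) = 0.0201413 mm³ per gray-sum
row 0: Σ corner-gray over 9 cells = 3364  → 67.7554
row 1: Σ corner-gray over 9 cells = 4621  → 93.0730
row 2: Σ corner-gray over 9 cells = 4280  → 86.2048
row 3: Σ corner-gray over 9 cells = 3281  → 66.0837
row 4: Σ corner-gray over 9 cells = 3703  → 74.5833
row 5: Σ corner-gray over 9 cells = 4665  → 93.9592
row 6: Σ corner-gray over 9 cells = 4288  → 86.3660
row 7: Σ corner-gray over 9 cells = 3183  → 64.1098
row 8: Σ corner-gray over 9 cells = 3710  → 74.7243
row 9: Σ corner-gray over 9 cells = 5536  → 111.5023
row 10: Σ corner-gray over 9 cells = 5658  → 113.9596
row 11: Σ corner-gray over 9 cells = 5049  → 101.6935
Σ rows: total corner-gray = 51338  → 1034.0149 mm³

1034.015


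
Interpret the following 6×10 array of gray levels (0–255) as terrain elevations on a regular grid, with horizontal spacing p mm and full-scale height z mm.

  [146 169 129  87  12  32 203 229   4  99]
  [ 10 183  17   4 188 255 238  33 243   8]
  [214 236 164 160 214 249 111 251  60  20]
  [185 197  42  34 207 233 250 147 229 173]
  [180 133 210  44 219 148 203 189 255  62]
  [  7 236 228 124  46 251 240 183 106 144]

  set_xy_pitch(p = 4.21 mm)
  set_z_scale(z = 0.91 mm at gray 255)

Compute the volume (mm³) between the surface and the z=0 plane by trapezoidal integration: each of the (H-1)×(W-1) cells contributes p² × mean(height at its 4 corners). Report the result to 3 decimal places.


443.419

height_mm = gray/255 × 0.91; cell vol = 4.21² × mean(4 corners)
unit = 4.21² × 0.91 / (4×255) = 0.0158127 mm³ per gray-sum
row 0: Σ corner-gray over 9 cells = 4315  → 68.2317
row 1: Σ corner-gray over 9 cells = 5464  → 86.4005
row 2: Σ corner-gray over 9 cells = 6160  → 97.4061
row 3: Σ corner-gray over 9 cells = 6080  → 96.1411
row 4: Σ corner-gray over 9 cells = 6023  → 95.2398
Σ rows: total corner-gray = 28042  → 443.4191 mm³


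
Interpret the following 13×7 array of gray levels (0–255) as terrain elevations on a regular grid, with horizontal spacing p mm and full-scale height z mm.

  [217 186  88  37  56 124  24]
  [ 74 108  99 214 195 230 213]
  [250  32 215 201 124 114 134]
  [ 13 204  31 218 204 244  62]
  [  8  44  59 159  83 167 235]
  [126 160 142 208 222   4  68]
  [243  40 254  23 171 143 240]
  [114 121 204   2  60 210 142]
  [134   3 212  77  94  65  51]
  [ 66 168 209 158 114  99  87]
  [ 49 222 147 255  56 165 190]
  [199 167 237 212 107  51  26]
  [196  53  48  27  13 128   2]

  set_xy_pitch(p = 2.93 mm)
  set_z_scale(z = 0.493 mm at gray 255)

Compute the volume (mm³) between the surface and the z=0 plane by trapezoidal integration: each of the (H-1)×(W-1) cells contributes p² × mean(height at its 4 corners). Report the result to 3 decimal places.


158.983

height_mm = gray/255 × 0.493; cell vol = 2.93² × mean(4 corners)
unit = 2.93² × 0.493 / (4×255) = 0.00414937 mm³ per gray-sum
row 0: Σ corner-gray over 6 cells = 3202  → 13.2863
row 1: Σ corner-gray over 6 cells = 3735  → 15.4979
row 2: Σ corner-gray over 6 cells = 3633  → 15.0747
row 3: Σ corner-gray over 6 cells = 3144  → 13.0456
row 4: Σ corner-gray over 6 cells = 2933  → 12.1701
row 5: Σ corner-gray over 6 cells = 3411  → 14.1535
row 6: Σ corner-gray over 6 cells = 3195  → 13.2572
row 7: Σ corner-gray over 6 cells = 2537  → 10.5269
row 8: Σ corner-gray over 6 cells = 2736  → 11.3527
row 9: Σ corner-gray over 6 cells = 3578  → 14.8464
row 10: Σ corner-gray over 6 cells = 3702  → 15.3610
row 11: Σ corner-gray over 6 cells = 2509  → 10.4108
Σ rows: total corner-gray = 38315  → 158.9830 mm³


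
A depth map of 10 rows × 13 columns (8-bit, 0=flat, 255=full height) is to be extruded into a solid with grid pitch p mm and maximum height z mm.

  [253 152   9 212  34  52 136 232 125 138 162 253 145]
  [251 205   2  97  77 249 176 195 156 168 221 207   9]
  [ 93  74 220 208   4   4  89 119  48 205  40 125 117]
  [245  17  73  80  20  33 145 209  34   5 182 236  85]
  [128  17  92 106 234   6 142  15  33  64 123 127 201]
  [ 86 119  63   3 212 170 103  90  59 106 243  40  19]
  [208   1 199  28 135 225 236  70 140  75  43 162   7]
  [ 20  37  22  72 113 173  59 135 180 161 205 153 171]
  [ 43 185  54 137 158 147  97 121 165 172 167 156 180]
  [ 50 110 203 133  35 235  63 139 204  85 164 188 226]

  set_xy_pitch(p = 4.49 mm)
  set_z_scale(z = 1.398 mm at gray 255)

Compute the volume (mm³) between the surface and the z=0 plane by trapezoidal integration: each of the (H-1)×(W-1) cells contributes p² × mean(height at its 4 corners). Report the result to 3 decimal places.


height_mm = gray/255 × 1.398; cell vol = 4.49² × mean(4 corners)
unit = 4.49² × 1.398 / (4×255) = 0.0276312 mm³ per gray-sum
row 0: Σ corner-gray over 12 cells = 7174  → 198.2262
row 1: Σ corner-gray over 12 cells = 6248  → 172.6397
row 2: Σ corner-gray over 12 cells = 4880  → 134.8402
row 3: Σ corner-gray over 12 cells = 4645  → 128.3469
row 4: Σ corner-gray over 12 cells = 4768  → 131.7455
row 5: Σ corner-gray over 12 cells = 5364  → 148.2137
row 6: Σ corner-gray over 12 cells = 5654  → 156.2268
row 7: Σ corner-gray over 12 cells = 6152  → 169.9871
row 8: Σ corner-gray over 12 cells = 6735  → 186.0961
Σ rows: total corner-gray = 51620  → 1426.3223 mm³

1426.322


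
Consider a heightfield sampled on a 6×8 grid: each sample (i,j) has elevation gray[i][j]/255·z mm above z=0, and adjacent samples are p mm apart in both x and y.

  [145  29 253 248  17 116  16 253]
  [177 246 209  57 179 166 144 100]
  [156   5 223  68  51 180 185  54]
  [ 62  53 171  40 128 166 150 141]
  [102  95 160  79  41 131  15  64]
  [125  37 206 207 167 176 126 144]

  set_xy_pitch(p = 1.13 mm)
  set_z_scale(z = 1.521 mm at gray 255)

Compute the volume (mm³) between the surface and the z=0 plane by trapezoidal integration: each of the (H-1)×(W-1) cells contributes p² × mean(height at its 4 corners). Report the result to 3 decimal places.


33.023

height_mm = gray/255 × 1.521; cell vol = 1.13² × mean(4 corners)
unit = 1.13² × 1.521 / (4×255) = 0.00190408 mm³ per gray-sum
row 0: Σ corner-gray over 7 cells = 4035  → 7.6830
row 1: Σ corner-gray over 7 cells = 3913  → 7.4507
row 2: Σ corner-gray over 7 cells = 3253  → 6.1940
row 3: Σ corner-gray over 7 cells = 2827  → 5.3828
row 4: Σ corner-gray over 7 cells = 3315  → 6.3120
Σ rows: total corner-gray = 17343  → 33.0225 mm³


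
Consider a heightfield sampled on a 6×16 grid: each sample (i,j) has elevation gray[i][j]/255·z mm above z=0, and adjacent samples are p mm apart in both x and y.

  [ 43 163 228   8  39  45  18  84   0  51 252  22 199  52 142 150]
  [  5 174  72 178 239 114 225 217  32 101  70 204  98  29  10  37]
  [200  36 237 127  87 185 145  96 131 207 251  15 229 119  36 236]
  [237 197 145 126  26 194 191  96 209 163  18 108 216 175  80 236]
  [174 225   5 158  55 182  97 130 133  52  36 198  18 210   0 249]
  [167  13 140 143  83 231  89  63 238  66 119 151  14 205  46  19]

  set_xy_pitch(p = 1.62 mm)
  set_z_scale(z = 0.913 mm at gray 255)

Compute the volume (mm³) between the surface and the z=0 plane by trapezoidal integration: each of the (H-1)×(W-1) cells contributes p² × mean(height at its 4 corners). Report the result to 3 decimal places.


height_mm = gray/255 × 0.913; cell vol = 1.62² × mean(4 corners)
unit = 1.62² × 0.913 / (4×255) = 0.0023491 mm³ per gray-sum
row 0: Σ corner-gray over 15 cells = 6367  → 14.9567
row 1: Σ corner-gray over 15 cells = 7806  → 18.3370
row 2: Σ corner-gray over 15 cells = 8599  → 20.1999
row 3: Σ corner-gray over 15 cells = 7782  → 18.2807
row 4: Σ corner-gray over 15 cells = 6809  → 15.9950
Σ rows: total corner-gray = 37363  → 87.7692 mm³

87.769


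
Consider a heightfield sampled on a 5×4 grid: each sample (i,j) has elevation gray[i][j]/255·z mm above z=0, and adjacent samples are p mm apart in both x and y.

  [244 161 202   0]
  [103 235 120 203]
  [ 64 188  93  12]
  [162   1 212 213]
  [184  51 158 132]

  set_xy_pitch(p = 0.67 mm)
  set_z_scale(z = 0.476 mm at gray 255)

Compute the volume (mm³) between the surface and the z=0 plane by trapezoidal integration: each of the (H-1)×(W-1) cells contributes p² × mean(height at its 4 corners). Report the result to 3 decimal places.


1.386

height_mm = gray/255 × 0.476; cell vol = 0.67² × mean(4 corners)
unit = 0.67² × 0.476 / (4×255) = 0.000209487 mm³ per gray-sum
row 0: Σ corner-gray over 3 cells = 1986  → 0.4160
row 1: Σ corner-gray over 3 cells = 1654  → 0.3465
row 2: Σ corner-gray over 3 cells = 1439  → 0.3015
row 3: Σ corner-gray over 3 cells = 1535  → 0.3216
Σ rows: total corner-gray = 6614  → 1.3855 mm³


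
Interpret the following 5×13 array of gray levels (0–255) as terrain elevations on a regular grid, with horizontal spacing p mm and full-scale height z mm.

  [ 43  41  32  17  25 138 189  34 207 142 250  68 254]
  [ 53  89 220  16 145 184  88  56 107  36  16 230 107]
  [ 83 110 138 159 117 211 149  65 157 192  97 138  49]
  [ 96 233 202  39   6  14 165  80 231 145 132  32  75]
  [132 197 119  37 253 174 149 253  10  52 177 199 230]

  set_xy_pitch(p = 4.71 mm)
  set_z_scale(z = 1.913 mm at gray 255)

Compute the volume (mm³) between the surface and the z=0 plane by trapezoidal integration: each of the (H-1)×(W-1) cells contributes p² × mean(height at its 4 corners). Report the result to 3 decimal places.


height_mm = gray/255 × 1.913; cell vol = 4.71² × mean(4 corners)
unit = 4.71² × 1.913 / (4×255) = 0.0416061 mm³ per gray-sum
row 0: Σ corner-gray over 12 cells = 5117  → 212.8982
row 1: Σ corner-gray over 12 cells = 5732  → 238.4859
row 2: Σ corner-gray over 12 cells = 5927  → 246.5991
row 3: Σ corner-gray over 12 cells = 6331  → 263.4080
Σ rows: total corner-gray = 23107  → 961.3913 mm³

961.391


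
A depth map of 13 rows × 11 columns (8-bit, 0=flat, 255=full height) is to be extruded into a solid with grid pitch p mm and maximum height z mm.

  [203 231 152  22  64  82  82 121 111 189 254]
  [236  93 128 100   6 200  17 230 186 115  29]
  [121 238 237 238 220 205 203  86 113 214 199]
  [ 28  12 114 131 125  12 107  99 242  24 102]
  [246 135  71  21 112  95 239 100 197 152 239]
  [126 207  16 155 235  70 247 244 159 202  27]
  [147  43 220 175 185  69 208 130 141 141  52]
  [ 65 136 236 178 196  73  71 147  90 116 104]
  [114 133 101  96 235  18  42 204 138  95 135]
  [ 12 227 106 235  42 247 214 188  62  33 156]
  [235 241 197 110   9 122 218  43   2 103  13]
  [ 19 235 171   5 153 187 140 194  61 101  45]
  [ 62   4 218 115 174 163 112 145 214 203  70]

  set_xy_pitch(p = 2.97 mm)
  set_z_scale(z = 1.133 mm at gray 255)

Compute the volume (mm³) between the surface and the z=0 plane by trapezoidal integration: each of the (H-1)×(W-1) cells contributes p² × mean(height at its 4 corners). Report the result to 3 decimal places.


height_mm = gray/255 × 1.133; cell vol = 2.97² × mean(4 corners)
unit = 2.97² × 1.133 / (4×255) = 0.00979812 mm³ per gray-sum
row 0: Σ corner-gray over 10 cells = 4980  → 48.7946
row 1: Σ corner-gray over 10 cells = 6243  → 61.1696
row 2: Σ corner-gray over 10 cells = 5690  → 55.7513
row 3: Σ corner-gray over 10 cells = 4591  → 44.9832
row 4: Σ corner-gray over 10 cells = 5952  → 58.3184
row 5: Σ corner-gray over 10 cells = 6046  → 59.2394
row 6: Σ corner-gray over 10 cells = 5478  → 53.6741
row 7: Σ corner-gray over 10 cells = 5028  → 49.2649
row 8: Σ corner-gray over 10 cells = 5249  → 51.4303
row 9: Σ corner-gray over 10 cells = 5214  → 51.0874
row 10: Σ corner-gray over 10 cells = 4896  → 47.9716
row 11: Σ corner-gray over 10 cells = 5386  → 52.7727
Σ rows: total corner-gray = 64753  → 634.4575 mm³

634.457


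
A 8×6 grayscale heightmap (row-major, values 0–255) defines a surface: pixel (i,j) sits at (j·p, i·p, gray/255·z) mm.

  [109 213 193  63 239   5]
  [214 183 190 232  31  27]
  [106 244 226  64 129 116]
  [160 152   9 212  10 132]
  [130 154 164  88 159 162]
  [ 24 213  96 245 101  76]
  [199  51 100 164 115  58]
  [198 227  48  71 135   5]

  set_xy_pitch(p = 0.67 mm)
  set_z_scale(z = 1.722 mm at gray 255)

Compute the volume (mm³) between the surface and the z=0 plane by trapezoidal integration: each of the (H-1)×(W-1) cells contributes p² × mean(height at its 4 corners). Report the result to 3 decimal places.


14.271

height_mm = gray/255 × 1.722; cell vol = 0.67² × mean(4 corners)
unit = 0.67² × 1.722 / (4×255) = 0.000757849 mm³ per gray-sum
row 0: Σ corner-gray over 5 cells = 3043  → 2.3061
row 1: Σ corner-gray over 5 cells = 3061  → 2.3198
row 2: Σ corner-gray over 5 cells = 2606  → 1.9750
row 3: Σ corner-gray over 5 cells = 2480  → 1.8795
row 4: Σ corner-gray over 5 cells = 2832  → 2.1462
row 5: Σ corner-gray over 5 cells = 2527  → 1.9151
row 6: Σ corner-gray over 5 cells = 2282  → 1.7294
Σ rows: total corner-gray = 18831  → 14.2711 mm³


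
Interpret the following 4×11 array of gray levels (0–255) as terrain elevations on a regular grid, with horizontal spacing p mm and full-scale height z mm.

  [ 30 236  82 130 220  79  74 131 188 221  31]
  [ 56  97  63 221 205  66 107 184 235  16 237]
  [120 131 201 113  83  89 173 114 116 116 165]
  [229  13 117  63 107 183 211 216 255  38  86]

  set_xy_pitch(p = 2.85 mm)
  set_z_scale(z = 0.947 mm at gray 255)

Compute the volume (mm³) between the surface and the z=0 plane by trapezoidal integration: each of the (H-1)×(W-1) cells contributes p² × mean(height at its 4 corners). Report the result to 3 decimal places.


120.508

height_mm = gray/255 × 0.947; cell vol = 2.85² × mean(4 corners)
unit = 2.85² × 0.947 / (4×255) = 0.00754118 mm³ per gray-sum
row 0: Σ corner-gray over 10 cells = 5464  → 41.2050
row 1: Σ corner-gray over 10 cells = 5238  → 39.5007
row 2: Σ corner-gray over 10 cells = 5278  → 39.8024
Σ rows: total corner-gray = 15980  → 120.5081 mm³


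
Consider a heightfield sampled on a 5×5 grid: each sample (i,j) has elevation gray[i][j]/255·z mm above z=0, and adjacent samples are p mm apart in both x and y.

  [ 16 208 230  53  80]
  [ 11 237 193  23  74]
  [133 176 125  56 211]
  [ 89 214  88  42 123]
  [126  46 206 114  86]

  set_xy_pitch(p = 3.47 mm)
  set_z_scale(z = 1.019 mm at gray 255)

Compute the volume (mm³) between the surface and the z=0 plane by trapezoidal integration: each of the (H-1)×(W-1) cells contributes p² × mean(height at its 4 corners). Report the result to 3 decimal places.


height_mm = gray/255 × 1.019; cell vol = 3.47² × mean(4 corners)
unit = 3.47² × 1.019 / (4×255) = 0.0120291 mm³ per gray-sum
row 0: Σ corner-gray over 4 cells = 2069  → 24.8882
row 1: Σ corner-gray over 4 cells = 2049  → 24.6476
row 2: Σ corner-gray over 4 cells = 1958  → 23.5530
row 3: Σ corner-gray over 4 cells = 1844  → 22.1817
Σ rows: total corner-gray = 7920  → 95.2704 mm³

95.270


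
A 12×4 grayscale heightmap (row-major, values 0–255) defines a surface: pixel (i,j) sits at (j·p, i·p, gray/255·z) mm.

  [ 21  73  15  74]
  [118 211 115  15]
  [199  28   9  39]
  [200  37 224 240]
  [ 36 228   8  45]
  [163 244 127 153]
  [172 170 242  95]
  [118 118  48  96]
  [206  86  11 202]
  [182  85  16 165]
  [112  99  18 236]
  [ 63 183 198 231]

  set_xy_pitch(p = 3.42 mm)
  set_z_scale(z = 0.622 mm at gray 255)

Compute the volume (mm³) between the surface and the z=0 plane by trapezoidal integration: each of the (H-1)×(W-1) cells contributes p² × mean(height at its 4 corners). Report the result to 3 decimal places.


height_mm = gray/255 × 0.622; cell vol = 3.42² × mean(4 corners)
unit = 3.42² × 0.622 / (4×255) = 0.00713251 mm³ per gray-sum
row 0: Σ corner-gray over 3 cells = 1056  → 7.5319
row 1: Σ corner-gray over 3 cells = 1097  → 7.8244
row 2: Σ corner-gray over 3 cells = 1274  → 9.0868
row 3: Σ corner-gray over 3 cells = 1515  → 10.8058
row 4: Σ corner-gray over 3 cells = 1611  → 11.4905
row 5: Σ corner-gray over 3 cells = 2149  → 15.3278
row 6: Σ corner-gray over 3 cells = 1637  → 11.6759
row 7: Σ corner-gray over 3 cells = 1148  → 8.1881
row 8: Σ corner-gray over 3 cells = 1151  → 8.2095
row 9: Σ corner-gray over 3 cells = 1131  → 8.0669
row 10: Σ corner-gray over 3 cells = 1638  → 11.6831
Σ rows: total corner-gray = 15407  → 109.8906 mm³

109.891


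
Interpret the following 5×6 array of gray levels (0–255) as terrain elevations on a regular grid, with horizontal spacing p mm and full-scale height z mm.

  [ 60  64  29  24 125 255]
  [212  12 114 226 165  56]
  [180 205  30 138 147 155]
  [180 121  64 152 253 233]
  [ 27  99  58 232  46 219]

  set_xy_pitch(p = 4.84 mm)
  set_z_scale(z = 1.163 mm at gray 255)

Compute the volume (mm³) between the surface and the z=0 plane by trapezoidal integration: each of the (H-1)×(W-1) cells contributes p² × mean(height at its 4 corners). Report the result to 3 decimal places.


279.251

height_mm = gray/255 × 1.163; cell vol = 4.84² × mean(4 corners)
unit = 4.84² × 1.163 / (4×255) = 0.0267098 mm³ per gray-sum
row 0: Σ corner-gray over 5 cells = 2101  → 56.1172
row 1: Σ corner-gray over 5 cells = 2677  → 71.5021
row 2: Σ corner-gray over 5 cells = 2968  → 79.2746
row 3: Σ corner-gray over 5 cells = 2709  → 72.3568
Σ rows: total corner-gray = 10455  → 279.2507 mm³


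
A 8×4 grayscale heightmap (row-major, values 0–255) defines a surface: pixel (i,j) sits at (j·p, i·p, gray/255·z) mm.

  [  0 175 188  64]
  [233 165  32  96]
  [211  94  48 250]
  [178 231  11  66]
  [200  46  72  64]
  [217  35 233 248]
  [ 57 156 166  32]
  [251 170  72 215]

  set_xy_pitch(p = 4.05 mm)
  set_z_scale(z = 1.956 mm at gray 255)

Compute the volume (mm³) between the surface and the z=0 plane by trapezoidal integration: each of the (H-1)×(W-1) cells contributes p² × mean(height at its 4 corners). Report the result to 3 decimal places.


333.415

height_mm = gray/255 × 1.956; cell vol = 4.05² × mean(4 corners)
unit = 4.05² × 1.956 / (4×255) = 0.0314542 mm³ per gray-sum
row 0: Σ corner-gray over 3 cells = 1513  → 47.5902
row 1: Σ corner-gray over 3 cells = 1468  → 46.1748
row 2: Σ corner-gray over 3 cells = 1473  → 46.3320
row 3: Σ corner-gray over 3 cells = 1228  → 38.6258
row 4: Σ corner-gray over 3 cells = 1501  → 47.2128
row 5: Σ corner-gray over 3 cells = 1734  → 54.5416
row 6: Σ corner-gray over 3 cells = 1683  → 52.9374
Σ rows: total corner-gray = 10600  → 333.4146 mm³
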